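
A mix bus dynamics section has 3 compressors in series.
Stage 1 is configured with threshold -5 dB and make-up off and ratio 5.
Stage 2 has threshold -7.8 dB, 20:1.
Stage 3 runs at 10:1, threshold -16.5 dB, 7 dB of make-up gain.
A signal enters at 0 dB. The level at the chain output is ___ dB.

-8.611 dB

Stage 1: 5 dB above -5 dB, reduced 5:1 to 1 dB above → -4 dB.
Stage 2: overshoot 3.8 dB → 3.8/20 = 0.19 dB → -7.61 dB.
Stage 3: 8.89 dB above -16.5 dB, reduced 10:1 to 0.889 dB above → -15.611 dB; +7 dB make-up → -8.611 dB.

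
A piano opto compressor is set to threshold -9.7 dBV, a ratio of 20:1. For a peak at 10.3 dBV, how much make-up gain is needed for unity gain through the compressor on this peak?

19 dB

Without make-up, output = threshold + overshoot/20 = -9.7 + 1 = -8.7 dBV.
Gap to target: 19 dB.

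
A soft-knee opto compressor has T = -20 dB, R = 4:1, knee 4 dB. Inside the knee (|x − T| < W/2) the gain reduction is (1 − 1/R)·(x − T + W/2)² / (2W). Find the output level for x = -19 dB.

x − T + W/2 = -19 − (-20) + 2 = 3.
GR = (1 − 1/4) × 3² / 8 = 0.75 × 9 / 8 = 0.84375 dB.
Output = -19 − 0.84375 = -19.84375 dB.

-19.84375 dB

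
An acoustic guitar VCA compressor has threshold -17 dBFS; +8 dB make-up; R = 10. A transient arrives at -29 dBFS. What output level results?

-29 dBFS is 12 dB below the -17 dBFS threshold, so no gain reduction is applied.
Make-up gain adds 8 dB: -29 + 8 = -21 dBFS.

-21 dBFS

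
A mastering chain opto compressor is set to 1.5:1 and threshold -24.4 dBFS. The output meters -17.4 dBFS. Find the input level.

-13.9 dBFS

That's 7 dB above the -24.4 dBFS threshold.
Input overshoot = R × output overshoot = 10.5 dB → input = -24.4 + 10.5 = -13.9 dBFS.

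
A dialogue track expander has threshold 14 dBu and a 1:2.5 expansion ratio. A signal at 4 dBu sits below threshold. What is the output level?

-11 dBu

Undershoot = 14 − 4 = 10 dB.
At 1:2.5, that expands to 25 dB under threshold.
Output = 14 − 25 = -11 dBu.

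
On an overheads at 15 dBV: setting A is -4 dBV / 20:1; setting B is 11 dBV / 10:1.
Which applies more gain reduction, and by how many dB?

A, by 14.45 dB

A: 19 dB over, compressed to 0.95 dB over, so 18.05 dB of GR.
B: 4 dB over, compressed to 0.4 dB over, so 3.6 dB of GR.
A reduces 14.45 dB more.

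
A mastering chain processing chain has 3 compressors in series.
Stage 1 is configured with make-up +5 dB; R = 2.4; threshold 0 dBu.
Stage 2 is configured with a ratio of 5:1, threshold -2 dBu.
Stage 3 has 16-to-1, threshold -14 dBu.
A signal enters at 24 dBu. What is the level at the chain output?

Stage 1: 24 dBu is 24 dB over 0 dBu; at 2.4:1 that becomes 10 dB over, giving 10 dBu; +5 dB make-up → 15 dBu.
Stage 2: 17 dB above -2 dBu, reduced 5:1 to 3.4 dB above → 1.4 dBu.
Stage 3: overshoot 15.4 dB → 15.4/16 = 0.9625 dB → -13.0375 dBu.

-13.0375 dBu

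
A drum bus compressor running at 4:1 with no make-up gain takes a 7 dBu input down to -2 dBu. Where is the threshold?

-5 dBu

Input is 12 dB above T (since output overshoot × R = input overshoot: (-2 − T)·4 = 7 − T gives T = -5 dBu).
Check: -5 + (7 − (-5))/4 = -5 + 3 = -2 dBu. ✓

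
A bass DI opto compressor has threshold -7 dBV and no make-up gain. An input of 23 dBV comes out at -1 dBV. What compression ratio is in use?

Input overshoot = 23 − (-7) = 30 dB; output overshoot = -1 − (-7) = 6 dB.
Ratio = 30 / 6 = 5.

5:1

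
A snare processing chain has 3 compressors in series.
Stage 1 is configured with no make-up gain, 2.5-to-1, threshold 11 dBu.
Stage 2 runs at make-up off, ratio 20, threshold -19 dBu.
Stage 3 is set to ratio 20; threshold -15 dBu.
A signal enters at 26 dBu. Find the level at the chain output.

-17.2 dBu

Stage 1: 15 dB above 11 dBu, reduced 2.5:1 to 6 dB above → 17 dBu.
Stage 2: 17 dBu is 36 dB over -19 dBu; at 20:1 that becomes 1.8 dB over, giving -17.2 dBu.
Stage 3: -17.2 dBu is at or below the -15 dBu threshold — no compression; output -17.2 dBu.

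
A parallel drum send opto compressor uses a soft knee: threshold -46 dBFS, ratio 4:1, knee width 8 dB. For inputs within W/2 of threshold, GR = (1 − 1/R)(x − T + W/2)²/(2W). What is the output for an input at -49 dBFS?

x − T + W/2 = -49 − (-46) + 4 = 1.
GR = (1 − 1/4) × 1² / 16 = 0.75 × 1 / 16 = 0.046875 dB.
Output = -49 − 0.046875 = -49.046875 dBFS.

-49.046875 dBFS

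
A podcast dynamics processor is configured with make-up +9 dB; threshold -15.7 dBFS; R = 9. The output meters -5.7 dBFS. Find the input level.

-6.7 dBFS

Stripping the +9 dB make-up gives -14.7 dBFS at the gain stage.
The compressed level sits -14.7 − (-15.7) = 1 dB over threshold.
Undo the ratio: input overshoot = 1 × 9 = 9 dB, giving input = -6.7 dBFS.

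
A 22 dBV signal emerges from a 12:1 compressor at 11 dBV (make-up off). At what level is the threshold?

Input is 12 dB above T (since output overshoot × R = input overshoot: (11 − T)·12 = 22 − T gives T = 10 dBV).
Check: 10 + (22 − 10)/12 = 10 + 1 = 11 dBV. ✓

10 dBV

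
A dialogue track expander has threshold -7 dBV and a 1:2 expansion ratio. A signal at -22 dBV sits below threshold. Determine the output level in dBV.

Undershoot = (-7) − (-22) = 15 dB.
At 1:2, that expands to 30 dB under threshold.
Output = -7 − 30 = -37 dBV.

-37 dBV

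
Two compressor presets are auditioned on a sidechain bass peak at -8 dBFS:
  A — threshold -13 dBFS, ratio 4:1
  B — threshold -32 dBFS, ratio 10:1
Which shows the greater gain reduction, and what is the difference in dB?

B, by 17.85 dB

A: overshoot 5 dB → output overshoot 1.25 dB → GR 3.75 dB.
B: overshoot 24 dB → output overshoot 2.4 dB → GR 21.6 dB.
B reduces 17.85 dB more.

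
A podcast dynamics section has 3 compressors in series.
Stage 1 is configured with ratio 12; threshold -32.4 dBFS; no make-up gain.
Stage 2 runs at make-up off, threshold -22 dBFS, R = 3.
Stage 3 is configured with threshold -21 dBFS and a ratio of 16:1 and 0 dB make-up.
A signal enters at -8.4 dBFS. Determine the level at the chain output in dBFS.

Stage 1: 24 dB above -32.4 dBFS, reduced 12:1 to 2 dB above → -30.4 dBFS.
Stage 2: -30.4 dBFS ≤ -22 dBFS, so stage 2 doesn't engage; output -30.4 dBFS.
Stage 3: -30.4 dBFS is at or below the -21 dBFS threshold — no compression; output -30.4 dBFS.

-30.4 dBFS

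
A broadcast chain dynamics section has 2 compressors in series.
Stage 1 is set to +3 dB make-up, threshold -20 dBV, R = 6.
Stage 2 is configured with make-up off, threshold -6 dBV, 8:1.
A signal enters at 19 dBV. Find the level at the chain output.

-10.5 dBV

Stage 1: overshoot 39 dB → 39/6 = 6.5 dB → -13.5 dBV; +3 dB make-up → -10.5 dBV.
Stage 2: below threshold (-10.5 ≤ -6); passes unchanged; output -10.5 dBV.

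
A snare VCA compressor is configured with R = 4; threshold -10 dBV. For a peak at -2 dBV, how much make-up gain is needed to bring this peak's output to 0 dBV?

8 dB

The peak compresses to -10 + 8/4 = -8 dBV.
To reach 0 dBV requires 0 − (-8) = 8 dB of make-up.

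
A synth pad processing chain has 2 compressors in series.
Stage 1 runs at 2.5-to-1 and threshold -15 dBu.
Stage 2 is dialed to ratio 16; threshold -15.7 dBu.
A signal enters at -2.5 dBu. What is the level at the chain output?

Stage 1: -2.5 dBu is 12.5 dB over -15 dBu; at 2.5:1 that becomes 5 dB over, giving -10 dBu.
Stage 2: -10 dBu is 5.7 dB over -15.7 dBu; at 16:1 that becomes 0.35625 dB over, giving -15.34375 dBu.

-15.34375 dBu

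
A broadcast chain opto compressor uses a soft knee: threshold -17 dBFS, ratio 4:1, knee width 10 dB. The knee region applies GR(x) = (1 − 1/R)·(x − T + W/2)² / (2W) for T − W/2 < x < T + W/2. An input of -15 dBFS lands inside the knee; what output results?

x − T + W/2 = -15 − (-17) + 5 = 7.
GR = (1 − 1/4) × 7² / 20 = 0.75 × 49 / 20 = 1.8375 dB.
Output = -15 − 1.8375 = -16.8375 dBFS.

-16.8375 dBFS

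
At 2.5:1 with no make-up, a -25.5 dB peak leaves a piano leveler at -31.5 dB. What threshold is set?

Gain reduction = -25.5 − (-31.5) = 6 dB; output overshoot = GR / (R − 1) = 6 / 1.5 = 4 dB.
Threshold = output − output overshoot = -31.5 − 4 = -35.5 dB.

-35.5 dB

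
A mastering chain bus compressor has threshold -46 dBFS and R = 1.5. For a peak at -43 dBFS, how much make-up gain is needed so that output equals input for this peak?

1 dB

Without make-up, output = threshold + overshoot/1.5 = -46 + 2 = -44 dBFS.
Gap to target: 1 dB.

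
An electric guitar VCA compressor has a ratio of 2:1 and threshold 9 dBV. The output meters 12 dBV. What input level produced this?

The compressed level sits 12 − 9 = 3 dB over threshold.
Input overshoot = R × output overshoot = 6 dB → input = 9 + 6 = 15 dBV.

15 dBV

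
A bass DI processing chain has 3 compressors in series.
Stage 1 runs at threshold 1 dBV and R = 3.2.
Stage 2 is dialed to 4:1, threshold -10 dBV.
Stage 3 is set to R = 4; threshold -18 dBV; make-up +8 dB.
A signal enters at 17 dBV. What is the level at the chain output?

-7 dBV

Stage 1: overshoot 16 dB → 16/3.2 = 5 dB → 6 dBV.
Stage 2: 16 dB above -10 dBV, reduced 4:1 to 4 dB above → -6 dBV.
Stage 3: 12 dB above -18 dBV, reduced 4:1 to 3 dB above → -15 dBV; +8 dB make-up → -7 dBV.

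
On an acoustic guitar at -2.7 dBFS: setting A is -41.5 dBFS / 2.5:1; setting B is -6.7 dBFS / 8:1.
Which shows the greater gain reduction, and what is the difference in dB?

A: 38.8 dB over, compressed to 15.52 dB over, so 23.28 dB of GR.
B: 4 dB over, compressed to 0.5 dB over, so 3.5 dB of GR.
A applies 19.78 dB more gain reduction.

A, by 19.78 dB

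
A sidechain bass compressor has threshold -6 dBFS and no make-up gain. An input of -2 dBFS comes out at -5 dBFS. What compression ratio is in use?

Input overshoot = -2 − (-6) = 4 dB; output overshoot = -5 − (-6) = 1 dB.
Ratio = 4 / 1 = 4.

4:1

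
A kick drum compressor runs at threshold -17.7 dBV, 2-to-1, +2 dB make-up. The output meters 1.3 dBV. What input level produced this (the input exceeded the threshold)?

Before make-up, the level was 1.3 − 2 = -0.7 dBV.
Post-compression overshoot = -0.7 − (-17.7) = 17 dB.
Before 2:1 compression the overshoot was 17 × 2 = 34 dB, so input = -17.7 + 34 = 16.3 dBV.

16.3 dBV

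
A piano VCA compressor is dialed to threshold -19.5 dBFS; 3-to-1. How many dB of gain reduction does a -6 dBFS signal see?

9 dB

Overshoot = -6 − (-19.5) = 13.5 dB.
A 3:1 ratio leaves 4.5 dB of that excess.
Gain reduction = 13.5 − 4.5 = 9 dB.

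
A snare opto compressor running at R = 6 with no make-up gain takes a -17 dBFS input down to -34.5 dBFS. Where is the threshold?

-38 dBFS

Input is 21 dB above T (since output overshoot × R = input overshoot: (-34.5 − T)·6 = -17 − T gives T = -38 dBFS).
Check: -38 + (-17 − (-38))/6 = -38 + 3.5 = -34.5 dBFS. ✓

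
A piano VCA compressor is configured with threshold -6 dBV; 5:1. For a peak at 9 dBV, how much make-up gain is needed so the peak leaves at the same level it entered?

12 dB

Overshoot 15 dB → 15/5 = 3 dB after compression, so the compressed level is -6 + 3 = -3 dBV.
Make-up = target − compressed = 9 − (-3) = 12 dB.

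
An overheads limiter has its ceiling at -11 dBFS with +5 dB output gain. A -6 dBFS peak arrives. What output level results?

-6 dBFS

A brickwall limiter is an ∞:1 compressor: any input above the ceiling is clamped to -11 dBFS.
Output gain then adds 5 dB: -11 + 5 = -6 dBFS.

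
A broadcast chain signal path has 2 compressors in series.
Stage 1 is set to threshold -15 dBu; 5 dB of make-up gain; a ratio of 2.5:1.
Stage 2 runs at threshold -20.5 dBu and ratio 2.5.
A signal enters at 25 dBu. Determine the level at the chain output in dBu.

Stage 1: overshoot 40 dB → 40/2.5 = 16 dB → 1 dBu; +5 dB make-up → 6 dBu.
Stage 2: overshoot 26.5 dB → 26.5/2.5 = 10.6 dB → -9.9 dBu.

-9.9 dBu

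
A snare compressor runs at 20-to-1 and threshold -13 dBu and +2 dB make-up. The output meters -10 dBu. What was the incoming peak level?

Remove make-up: -10 − 2 = -12 dBu.
The compressed level sits -12 − (-13) = 1 dB over threshold.
Before 20:1 compression the overshoot was 1 × 20 = 20 dB, so input = -13 + 20 = 7 dBu.

7 dBu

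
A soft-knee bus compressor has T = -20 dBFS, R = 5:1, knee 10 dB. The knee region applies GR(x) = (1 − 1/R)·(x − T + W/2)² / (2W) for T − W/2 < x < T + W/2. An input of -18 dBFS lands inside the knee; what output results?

-19.96 dBFS

x − T + W/2 = -18 − (-20) + 5 = 7.
GR = (1 − 1/5) × 7² / 20 = 0.8 × 49 / 20 = 1.96 dB.
Output = -18 − 1.96 = -19.96 dBFS.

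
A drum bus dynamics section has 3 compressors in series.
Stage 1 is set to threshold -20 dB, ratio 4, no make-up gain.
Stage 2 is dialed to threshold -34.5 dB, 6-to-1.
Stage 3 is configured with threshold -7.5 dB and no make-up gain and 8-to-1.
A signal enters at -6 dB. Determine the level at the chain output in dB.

-31.5 dB

Stage 1: 14 dB above -20 dB, reduced 4:1 to 3.5 dB above → -16.5 dB.
Stage 2: -16.5 dB is 18 dB over -34.5 dB; at 6:1 that becomes 3 dB over, giving -31.5 dB.
Stage 3: -31.5 dB is at or below the -7.5 dB threshold — no compression; output -31.5 dB.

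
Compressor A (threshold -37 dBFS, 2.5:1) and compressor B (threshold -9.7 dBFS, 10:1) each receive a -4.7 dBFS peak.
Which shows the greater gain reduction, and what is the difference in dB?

A: overshoot 32.3 dB → output overshoot 12.92 dB → GR 19.38 dB.
B: overshoot 5 dB → output overshoot 0.5 dB → GR 4.5 dB.
A applies 14.88 dB more gain reduction.

A, by 14.88 dB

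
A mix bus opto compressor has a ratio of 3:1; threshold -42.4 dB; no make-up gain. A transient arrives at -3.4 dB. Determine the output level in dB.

-29.4 dB

-3.4 dB sits 39 dB over threshold.
3:1 compression reduces that to 39/3 = 13 dB over.
Output = -42.4 + 13 = -29.4 dB.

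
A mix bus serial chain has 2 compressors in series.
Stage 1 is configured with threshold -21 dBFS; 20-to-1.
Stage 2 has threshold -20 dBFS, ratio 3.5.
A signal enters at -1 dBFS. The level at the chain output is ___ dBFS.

-20 dBFS

Stage 1: -1 dBFS is 20 dB over -21 dBFS; at 20:1 that becomes 1 dB over, giving -20 dBFS.
Stage 2: below threshold (-20 ≤ -20); passes unchanged; output -20 dBFS.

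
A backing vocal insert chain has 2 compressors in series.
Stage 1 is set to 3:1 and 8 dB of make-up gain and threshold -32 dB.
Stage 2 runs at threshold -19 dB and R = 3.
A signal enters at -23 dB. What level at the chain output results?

Stage 1: -23 dB is 9 dB over -32 dB; at 3:1 that becomes 3 dB over, giving -29 dB; +8 dB make-up → -21 dB.
Stage 2: below threshold (-21 ≤ -19); passes unchanged; output -21 dB.

-21 dB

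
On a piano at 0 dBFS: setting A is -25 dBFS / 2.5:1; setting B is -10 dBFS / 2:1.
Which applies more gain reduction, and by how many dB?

A: overshoot 25 dB → output overshoot 10 dB → GR 15 dB.
B: overshoot 10 dB → output overshoot 5 dB → GR 5 dB.
A applies 10 dB more gain reduction.

A, by 10 dB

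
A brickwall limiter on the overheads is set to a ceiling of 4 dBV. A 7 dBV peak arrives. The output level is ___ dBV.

At ∞:1, everything above 4 dBV is held at the ceiling.

4 dBV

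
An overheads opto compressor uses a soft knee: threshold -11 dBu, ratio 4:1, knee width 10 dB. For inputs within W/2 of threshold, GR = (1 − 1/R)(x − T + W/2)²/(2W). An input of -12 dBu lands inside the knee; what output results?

-12.6 dBu

x − T + W/2 = -12 − (-11) + 5 = 4.
GR = (1 − 1/4) × 4² / 20 = 0.75 × 16 / 20 = 0.6 dB.
Output = -12 − 0.6 = -12.6 dBu.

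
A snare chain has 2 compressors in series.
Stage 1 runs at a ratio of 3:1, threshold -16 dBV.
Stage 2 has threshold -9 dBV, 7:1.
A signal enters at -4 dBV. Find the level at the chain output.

Stage 1: 12 dB above -16 dBV, reduced 3:1 to 4 dB above → -12 dBV.
Stage 2: -12 dBV is at or below the -9 dBV threshold — no compression; output -12 dBV.

-12 dBV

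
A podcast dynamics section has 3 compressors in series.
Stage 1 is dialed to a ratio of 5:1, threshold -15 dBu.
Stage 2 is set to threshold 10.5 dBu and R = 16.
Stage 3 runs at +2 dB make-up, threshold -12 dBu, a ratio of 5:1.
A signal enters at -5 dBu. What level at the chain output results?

Stage 1: 10 dB above -15 dBu, reduced 5:1 to 2 dB above → -13 dBu.
Stage 2: -13 dBu is at or below the 10.5 dBu threshold — no compression; output -13 dBu.
Stage 3: below threshold (-13 ≤ -12); passes unchanged; make-up brings it to -11 dBu.

-11 dBu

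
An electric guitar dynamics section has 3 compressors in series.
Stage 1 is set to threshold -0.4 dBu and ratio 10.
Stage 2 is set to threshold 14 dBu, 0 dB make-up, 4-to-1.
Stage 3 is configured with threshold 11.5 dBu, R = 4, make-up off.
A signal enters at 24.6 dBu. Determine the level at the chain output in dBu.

2.1 dBu

Stage 1: 25 dB above -0.4 dBu, reduced 10:1 to 2.5 dB above → 2.1 dBu.
Stage 2: 2.1 dBu ≤ 14 dBu, so stage 2 doesn't engage; output 2.1 dBu.
Stage 3: below threshold (2.1 ≤ 11.5); passes unchanged; output 2.1 dBu.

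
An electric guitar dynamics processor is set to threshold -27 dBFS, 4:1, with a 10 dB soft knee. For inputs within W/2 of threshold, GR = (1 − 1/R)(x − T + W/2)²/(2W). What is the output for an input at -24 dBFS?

-26.4 dBFS

x − T + W/2 = -24 − (-27) + 5 = 8.
GR = (1 − 1/4) × 8² / 20 = 0.75 × 64 / 20 = 2.4 dB.
Output = -24 − 2.4 = -26.4 dBFS.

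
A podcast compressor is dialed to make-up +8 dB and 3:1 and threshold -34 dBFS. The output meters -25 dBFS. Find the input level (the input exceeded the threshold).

Stripping the +8 dB make-up gives -33 dBFS at the gain stage.
That's 1 dB above the -34 dBFS threshold.
Before 3:1 compression the overshoot was 1 × 3 = 3 dB, so input = -34 + 3 = -31 dBFS.

-31 dBFS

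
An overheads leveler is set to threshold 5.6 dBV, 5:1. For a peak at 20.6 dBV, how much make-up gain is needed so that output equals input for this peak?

12 dB

Overshoot 15 dB → 15/5 = 3 dB after compression, so the compressed level is 5.6 + 3 = 8.6 dBV.
Make-up = target − compressed = 20.6 − 8.6 = 12 dB.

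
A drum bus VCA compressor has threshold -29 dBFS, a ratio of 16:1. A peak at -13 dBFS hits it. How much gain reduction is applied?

-13 dBFS exceeds the threshold by 16 dB.
At 16:1, output sits 16/16 = 1 dB above threshold.
Gain reduction = 16 − 1 = 15 dB.

15 dB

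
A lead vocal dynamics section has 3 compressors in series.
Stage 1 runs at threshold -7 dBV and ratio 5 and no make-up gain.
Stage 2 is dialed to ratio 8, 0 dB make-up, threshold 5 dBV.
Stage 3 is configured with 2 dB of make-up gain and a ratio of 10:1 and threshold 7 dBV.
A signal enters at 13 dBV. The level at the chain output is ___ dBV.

Stage 1: 13 dBV is 20 dB over -7 dBV; at 5:1 that becomes 4 dB over, giving -3 dBV.
Stage 2: -3 dBV is at or below the 5 dBV threshold — no compression; output -3 dBV.
Stage 3: -3 dBV is at or below the 7 dBV threshold — no compression; make-up brings it to -1 dBV.

-1 dBV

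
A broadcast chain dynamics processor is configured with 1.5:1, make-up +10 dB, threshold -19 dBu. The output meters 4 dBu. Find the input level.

Remove make-up: 4 − 10 = -6 dBu.
That's 13 dB above the -19 dBu threshold.
Before 1.5:1 compression the overshoot was 13 × 1.5 = 19.5 dB, so input = -19 + 19.5 = 0.5 dBu.

0.5 dBu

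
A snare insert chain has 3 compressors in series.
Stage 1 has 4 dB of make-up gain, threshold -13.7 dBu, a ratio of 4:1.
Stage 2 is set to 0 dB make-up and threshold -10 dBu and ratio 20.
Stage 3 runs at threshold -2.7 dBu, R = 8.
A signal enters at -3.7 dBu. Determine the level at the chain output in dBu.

-9.86 dBu

Stage 1: -3.7 dBu is 10 dB over -13.7 dBu; at 4:1 that becomes 2.5 dB over, giving -11.2 dBu; +4 dB make-up → -7.2 dBu.
Stage 2: 2.8 dB above -10 dBu, reduced 20:1 to 0.14 dB above → -9.86 dBu.
Stage 3: below threshold (-9.86 ≤ -2.7); passes unchanged; output -9.86 dBu.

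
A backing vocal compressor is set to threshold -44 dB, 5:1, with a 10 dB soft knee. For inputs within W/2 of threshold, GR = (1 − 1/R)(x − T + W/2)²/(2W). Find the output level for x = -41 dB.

-43.56 dB

x − T + W/2 = -41 − (-44) + 5 = 8.
GR = (1 − 1/5) × 8² / 20 = 0.8 × 64 / 20 = 2.56 dB.
Output = -41 − 2.56 = -43.56 dB.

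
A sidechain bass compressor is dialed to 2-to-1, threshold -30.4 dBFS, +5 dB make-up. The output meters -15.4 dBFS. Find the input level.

-10.4 dBFS

Remove make-up: -15.4 − 5 = -20.4 dBFS.
That's 10 dB above the -30.4 dBFS threshold.
Undo the ratio: input overshoot = 10 × 2 = 20 dB, giving input = -10.4 dBFS.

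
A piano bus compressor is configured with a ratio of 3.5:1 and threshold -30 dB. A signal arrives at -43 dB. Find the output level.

-43 dB

-43 dB is 13 dB below the -30 dB threshold, so no gain reduction is applied.
Output = input = -43 dB.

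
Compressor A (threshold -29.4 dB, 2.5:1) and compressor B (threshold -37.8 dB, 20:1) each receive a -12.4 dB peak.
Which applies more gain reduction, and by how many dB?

B, by 13.93 dB

A: GR = 17 − 17/2.5 = 10.2 dB.
B: GR = 25.4 − 25.4/20 = 24.13 dB.
B applies 13.93 dB more gain reduction.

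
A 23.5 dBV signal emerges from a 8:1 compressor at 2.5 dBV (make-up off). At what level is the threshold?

Gain reduction = 23.5 − 2.5 = 21 dB; output overshoot = GR / (R − 1) = 21 / 7 = 3 dB.
Threshold = output − output overshoot = 2.5 − 3 = -0.5 dBV.

-0.5 dBV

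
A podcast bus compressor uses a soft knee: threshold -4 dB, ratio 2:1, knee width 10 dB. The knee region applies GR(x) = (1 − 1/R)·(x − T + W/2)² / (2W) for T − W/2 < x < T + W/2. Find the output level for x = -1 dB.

-2.6 dB

x − T + W/2 = -1 − (-4) + 5 = 8.
GR = (1 − 1/2) × 8² / 20 = 0.5 × 64 / 20 = 1.6 dB.
Output = -1 − 1.6 = -2.6 dB.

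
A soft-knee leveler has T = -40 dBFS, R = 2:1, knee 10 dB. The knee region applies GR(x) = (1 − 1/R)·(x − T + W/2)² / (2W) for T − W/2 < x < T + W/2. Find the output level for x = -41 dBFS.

-41.4 dBFS

x − T + W/2 = -41 − (-40) + 5 = 4.
GR = (1 − 1/2) × 4² / 20 = 0.5 × 16 / 20 = 0.4 dB.
Output = -41 − 0.4 = -41.4 dBFS.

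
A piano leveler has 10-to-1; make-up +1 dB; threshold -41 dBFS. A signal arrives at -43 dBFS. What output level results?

-43 dBFS is 2 dB below the -41 dBFS threshold, so no gain reduction is applied.
Make-up gain adds 1 dB: -43 + 1 = -42 dBFS.

-42 dBFS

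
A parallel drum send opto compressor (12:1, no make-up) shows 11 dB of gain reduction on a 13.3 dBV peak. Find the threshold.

1.3 dBV

Let T be the threshold. Output overshoot = (input overshoot)/R, so 2.3 − T = (13.3 − T)/12.
12·(2.3 − T) = 13.3 − T → 11·T = 27.6 − 13.3 = 14.3.
T = 14.3/11 = 1.3 dBV.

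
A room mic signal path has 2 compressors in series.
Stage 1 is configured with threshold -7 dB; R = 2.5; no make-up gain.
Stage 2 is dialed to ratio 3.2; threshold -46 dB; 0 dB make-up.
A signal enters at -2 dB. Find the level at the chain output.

Stage 1: -2 dB is 5 dB over -7 dB; at 2.5:1 that becomes 2 dB over, giving -5 dB.
Stage 2: -5 dB is 41 dB over -46 dB; at 3.2:1 that becomes 12.8125 dB over, giving -33.1875 dB.

-33.1875 dB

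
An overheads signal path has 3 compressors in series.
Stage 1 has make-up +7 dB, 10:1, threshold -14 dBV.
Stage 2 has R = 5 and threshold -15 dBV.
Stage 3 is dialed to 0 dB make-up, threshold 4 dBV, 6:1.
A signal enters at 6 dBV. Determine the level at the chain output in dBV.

Stage 1: overshoot 20 dB → 20/10 = 2 dB → -12 dBV; +7 dB make-up → -5 dBV.
Stage 2: overshoot 10 dB → 10/5 = 2 dB → -13 dBV.
Stage 3: below threshold (-13 ≤ 4); passes unchanged; output -13 dBV.

-13 dBV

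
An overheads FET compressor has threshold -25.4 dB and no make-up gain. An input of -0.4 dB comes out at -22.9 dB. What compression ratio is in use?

10:1

Input overshoot = -0.4 − (-25.4) = 25 dB; output overshoot = -22.9 − (-25.4) = 2.5 dB.
Ratio = 25 / 2.5 = 10.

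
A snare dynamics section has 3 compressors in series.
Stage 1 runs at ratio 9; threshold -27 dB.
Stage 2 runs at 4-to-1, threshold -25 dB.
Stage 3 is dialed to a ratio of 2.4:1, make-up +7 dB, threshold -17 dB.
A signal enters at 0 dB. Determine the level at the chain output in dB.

Stage 1: 27 dB above -27 dB, reduced 9:1 to 3 dB above → -24 dB.
Stage 2: -24 dB is 1 dB over -25 dB; at 4:1 that becomes 0.25 dB over, giving -24.75 dB.
Stage 3: -24.75 dB is at or below the -17 dB threshold — no compression; make-up brings it to -17.75 dB.

-17.75 dB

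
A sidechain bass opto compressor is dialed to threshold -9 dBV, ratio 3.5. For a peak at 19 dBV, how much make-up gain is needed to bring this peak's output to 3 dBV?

Without make-up, output = threshold + overshoot/3.5 = -9 + 8 = -1 dBV.
Gap to target: 4 dB.

4 dB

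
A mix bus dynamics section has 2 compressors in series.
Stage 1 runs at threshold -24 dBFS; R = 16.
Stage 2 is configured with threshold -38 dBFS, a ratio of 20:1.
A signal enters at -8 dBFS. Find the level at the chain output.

-37.25 dBFS

Stage 1: -8 dBFS is 16 dB over -24 dBFS; at 16:1 that becomes 1 dB over, giving -23 dBFS.
Stage 2: -23 dBFS is 15 dB over -38 dBFS; at 20:1 that becomes 0.75 dB over, giving -37.25 dBFS.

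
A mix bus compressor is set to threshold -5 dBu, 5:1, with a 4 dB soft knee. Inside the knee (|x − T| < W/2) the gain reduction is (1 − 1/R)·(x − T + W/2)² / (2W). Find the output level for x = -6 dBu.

x − T + W/2 = -6 − (-5) + 2 = 1.
GR = (1 − 1/5) × 1² / 8 = 0.8 × 1 / 8 = 0.1 dB.
Output = -6 − 0.1 = -6.1 dBu.

-6.1 dBu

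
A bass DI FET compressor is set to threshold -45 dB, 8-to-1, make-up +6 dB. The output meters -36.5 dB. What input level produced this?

Before make-up, the level was -36.5 − 6 = -42.5 dB.
That's 2.5 dB above the -45 dB threshold.
Input overshoot = R × output overshoot = 20 dB → input = -45 + 20 = -25 dB.

-25 dB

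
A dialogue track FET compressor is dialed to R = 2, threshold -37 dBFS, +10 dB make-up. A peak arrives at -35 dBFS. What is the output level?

-35 dBFS sits 2 dB over threshold.
At 2:1 the overshoot is divided by 2, leaving 1 dB above threshold.
Output = -37 + 1 = -36 dBFS; make-up adds 10 dB, giving -26 dBFS.

-26 dBFS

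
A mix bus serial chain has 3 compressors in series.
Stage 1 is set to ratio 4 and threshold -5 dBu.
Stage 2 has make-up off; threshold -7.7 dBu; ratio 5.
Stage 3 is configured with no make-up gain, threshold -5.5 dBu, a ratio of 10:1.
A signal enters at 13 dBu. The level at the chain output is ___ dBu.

Stage 1: 18 dB above -5 dBu, reduced 4:1 to 4.5 dB above → -0.5 dBu.
Stage 2: 7.2 dB above -7.7 dBu, reduced 5:1 to 1.44 dB above → -6.26 dBu.
Stage 3: -6.26 dBu is at or below the -5.5 dBu threshold — no compression; output -6.26 dBu.

-6.26 dBu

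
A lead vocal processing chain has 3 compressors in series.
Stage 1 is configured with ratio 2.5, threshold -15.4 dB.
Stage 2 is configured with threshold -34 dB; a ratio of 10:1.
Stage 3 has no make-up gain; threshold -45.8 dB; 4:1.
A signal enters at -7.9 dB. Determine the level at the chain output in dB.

Stage 1: 7.5 dB above -15.4 dB, reduced 2.5:1 to 3 dB above → -12.4 dB.
Stage 2: -12.4 dB is 21.6 dB over -34 dB; at 10:1 that becomes 2.16 dB over, giving -31.84 dB.
Stage 3: -31.84 dB is 13.96 dB over -45.8 dB; at 4:1 that becomes 3.49 dB over, giving -42.31 dB.

-42.31 dB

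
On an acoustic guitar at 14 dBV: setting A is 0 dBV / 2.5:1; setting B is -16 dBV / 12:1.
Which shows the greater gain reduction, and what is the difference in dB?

B, by 19.1 dB

A: overshoot 14 dB → output overshoot 5.6 dB → GR 8.4 dB.
B: overshoot 30 dB → output overshoot 2.5 dB → GR 27.5 dB.
B reduces 19.1 dB more.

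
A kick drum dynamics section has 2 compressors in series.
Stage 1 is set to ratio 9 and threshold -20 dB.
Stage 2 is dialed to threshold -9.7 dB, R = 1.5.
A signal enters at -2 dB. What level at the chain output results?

Stage 1: 18 dB above -20 dB, reduced 9:1 to 2 dB above → -18 dB.
Stage 2: below threshold (-18 ≤ -9.7); passes unchanged; output -18 dB.

-18 dB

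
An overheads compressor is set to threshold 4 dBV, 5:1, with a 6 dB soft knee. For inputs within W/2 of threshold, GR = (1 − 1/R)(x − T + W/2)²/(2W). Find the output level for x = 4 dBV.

x − T + W/2 = 4 − 4 + 3 = 3.
GR = (1 − 1/5) × 3² / 12 = 0.8 × 9 / 12 = 0.6 dB.
Output = 4 − 0.6 = 3.4 dBV.

3.4 dBV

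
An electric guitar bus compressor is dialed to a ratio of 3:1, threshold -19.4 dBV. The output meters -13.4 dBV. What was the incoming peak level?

Post-compression overshoot = -13.4 − (-19.4) = 6 dB.
Input overshoot = R × output overshoot = 18 dB → input = -19.4 + 18 = -1.4 dBV.

-1.4 dBV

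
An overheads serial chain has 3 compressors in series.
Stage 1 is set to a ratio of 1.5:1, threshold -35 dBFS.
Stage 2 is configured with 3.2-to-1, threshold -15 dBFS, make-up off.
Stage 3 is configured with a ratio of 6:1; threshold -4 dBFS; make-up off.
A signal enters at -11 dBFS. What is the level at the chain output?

Stage 1: overshoot 24 dB → 24/1.5 = 16 dB → -19 dBFS.
Stage 2: -19 dBFS is at or below the -15 dBFS threshold — no compression; output -19 dBFS.
Stage 3: -19 dBFS is at or below the -4 dBFS threshold — no compression; output -19 dBFS.

-19 dBFS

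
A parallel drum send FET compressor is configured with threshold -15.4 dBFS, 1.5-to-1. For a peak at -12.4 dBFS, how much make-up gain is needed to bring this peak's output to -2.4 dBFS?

11 dB

Overshoot 3 dB → 3/1.5 = 2 dB after compression, so the compressed level is -15.4 + 2 = -13.4 dBFS.
Make-up = target − compressed = -2.4 − (-13.4) = 11 dB.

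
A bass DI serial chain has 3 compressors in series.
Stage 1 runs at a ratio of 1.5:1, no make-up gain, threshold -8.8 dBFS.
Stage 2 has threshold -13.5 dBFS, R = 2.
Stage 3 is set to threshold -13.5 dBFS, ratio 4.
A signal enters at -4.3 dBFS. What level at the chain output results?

Stage 1: overshoot 4.5 dB → 4.5/1.5 = 3 dB → -5.8 dBFS.
Stage 2: overshoot 7.7 dB → 7.7/2 = 3.85 dB → -9.65 dBFS.
Stage 3: -9.65 dBFS is 3.85 dB over -13.5 dBFS; at 4:1 that becomes 0.9625 dB over, giving -12.5375 dBFS.

-12.5375 dBFS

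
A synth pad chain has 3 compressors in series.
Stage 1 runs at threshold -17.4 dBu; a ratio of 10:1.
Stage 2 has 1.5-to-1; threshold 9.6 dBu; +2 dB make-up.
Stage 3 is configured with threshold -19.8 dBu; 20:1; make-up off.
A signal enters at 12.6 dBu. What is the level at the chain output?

Stage 1: overshoot 30 dB → 30/10 = 3 dB → -14.4 dBu.
Stage 2: -14.4 dBu ≤ 9.6 dBu, so stage 2 doesn't engage; make-up brings it to -12.4 dBu.
Stage 3: -12.4 dBu is 7.4 dB over -19.8 dBu; at 20:1 that becomes 0.37 dB over, giving -19.43 dBu.

-19.43 dBu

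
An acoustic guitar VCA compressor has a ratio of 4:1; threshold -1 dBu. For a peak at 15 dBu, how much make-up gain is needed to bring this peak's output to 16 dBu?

13 dB

Without make-up, output = threshold + overshoot/4 = -1 + 4 = 3 dBu.
Gap to target: 13 dB.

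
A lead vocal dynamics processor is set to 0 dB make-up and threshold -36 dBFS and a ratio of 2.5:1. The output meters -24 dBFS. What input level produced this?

-6 dBFS

The compressed level sits -24 − (-36) = 12 dB over threshold.
Before 2.5:1 compression the overshoot was 12 × 2.5 = 30 dB, so input = -36 + 30 = -6 dBFS.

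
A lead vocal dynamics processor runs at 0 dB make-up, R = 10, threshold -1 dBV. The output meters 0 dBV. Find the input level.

9 dBV

That's 1 dB above the -1 dBV threshold.
Input overshoot = R × output overshoot = 10 dB → input = -1 + 10 = 9 dBV.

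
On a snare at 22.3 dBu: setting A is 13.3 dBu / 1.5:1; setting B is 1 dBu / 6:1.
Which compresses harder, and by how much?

A: GR = 9 − 9/1.5 = 3 dB.
B: GR = 21.3 − 21.3/6 = 17.75 dB.
B reduces 14.75 dB more.

B, by 14.75 dB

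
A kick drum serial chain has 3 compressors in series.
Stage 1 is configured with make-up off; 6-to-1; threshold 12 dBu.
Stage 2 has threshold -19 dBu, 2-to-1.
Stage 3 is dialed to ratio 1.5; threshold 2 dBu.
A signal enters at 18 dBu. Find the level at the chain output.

-3 dBu

Stage 1: overshoot 6 dB → 6/6 = 1 dB → 13 dBu.
Stage 2: 13 dBu is 32 dB over -19 dBu; at 2:1 that becomes 16 dB over, giving -3 dBu.
Stage 3: -3 dBu ≤ 2 dBu, so stage 3 doesn't engage; output -3 dBu.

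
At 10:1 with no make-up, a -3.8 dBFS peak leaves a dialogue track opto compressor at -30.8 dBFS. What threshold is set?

-33.8 dBFS

Gain reduction = -3.8 − (-30.8) = 27 dB; output overshoot = GR / (R − 1) = 27 / 9 = 3 dB.
Threshold = output − output overshoot = -30.8 − 3 = -33.8 dBFS.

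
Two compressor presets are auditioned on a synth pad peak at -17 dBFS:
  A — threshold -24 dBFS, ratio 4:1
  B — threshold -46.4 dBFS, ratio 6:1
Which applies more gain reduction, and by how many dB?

B, by 19.25 dB

A: overshoot 7 dB → output overshoot 1.75 dB → GR 5.25 dB.
B: overshoot 29.4 dB → output overshoot 4.9 dB → GR 24.5 dB.
B reduces 19.25 dB more.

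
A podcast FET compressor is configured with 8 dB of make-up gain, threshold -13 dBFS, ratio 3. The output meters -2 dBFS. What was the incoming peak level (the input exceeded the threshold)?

Before make-up, the level was -2 − 8 = -10 dBFS.
The compressed level sits -10 − (-13) = 3 dB over threshold.
Before 3:1 compression the overshoot was 3 × 3 = 9 dB, so input = -13 + 9 = -4 dBFS.

-4 dBFS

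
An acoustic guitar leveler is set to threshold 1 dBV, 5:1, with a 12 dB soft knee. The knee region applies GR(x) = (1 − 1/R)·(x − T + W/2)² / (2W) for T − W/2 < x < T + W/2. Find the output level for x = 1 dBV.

-0.2 dBV

x − T + W/2 = 1 − 1 + 6 = 6.
GR = (1 − 1/5) × 6² / 24 = 0.8 × 36 / 24 = 1.2 dB.
Output = 1 − 1.2 = -0.2 dBV.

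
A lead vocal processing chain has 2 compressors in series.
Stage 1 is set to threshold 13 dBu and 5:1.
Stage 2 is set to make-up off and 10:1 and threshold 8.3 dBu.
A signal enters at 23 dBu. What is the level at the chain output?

Stage 1: overshoot 10 dB → 10/5 = 2 dB → 15 dBu.
Stage 2: overshoot 6.7 dB → 6.7/10 = 0.67 dB → 8.97 dBu.

8.97 dBu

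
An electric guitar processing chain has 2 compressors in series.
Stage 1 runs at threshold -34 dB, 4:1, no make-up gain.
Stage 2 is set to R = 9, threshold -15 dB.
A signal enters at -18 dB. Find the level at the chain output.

Stage 1: overshoot 16 dB → 16/4 = 4 dB → -30 dB.
Stage 2: below threshold (-30 ≤ -15); passes unchanged; output -30 dB.

-30 dB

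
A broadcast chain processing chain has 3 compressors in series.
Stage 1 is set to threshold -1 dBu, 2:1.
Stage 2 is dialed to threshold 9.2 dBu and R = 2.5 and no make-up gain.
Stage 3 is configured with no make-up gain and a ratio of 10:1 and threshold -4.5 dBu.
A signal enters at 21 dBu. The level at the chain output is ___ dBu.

Stage 1: 22 dB above -1 dBu, reduced 2:1 to 11 dB above → 10 dBu.
Stage 2: overshoot 0.8 dB → 0.8/2.5 = 0.32 dB → 9.52 dBu.
Stage 3: 9.52 dBu is 14.02 dB over -4.5 dBu; at 10:1 that becomes 1.402 dB over, giving -3.098 dBu.

-3.098 dBu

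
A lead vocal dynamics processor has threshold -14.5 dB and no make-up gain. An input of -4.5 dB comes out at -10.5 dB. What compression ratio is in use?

Input overshoot = -4.5 − (-14.5) = 10 dB; output overshoot = -10.5 − (-14.5) = 4 dB.
Ratio = 10 / 4 = 2.5.

2.5:1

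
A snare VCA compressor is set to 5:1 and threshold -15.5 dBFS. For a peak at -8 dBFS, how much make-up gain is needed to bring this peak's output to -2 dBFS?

12 dB

Overshoot 7.5 dB → 7.5/5 = 1.5 dB after compression, so the compressed level is -15.5 + 1.5 = -14 dBFS.
Make-up = target − compressed = -2 − (-14) = 12 dB.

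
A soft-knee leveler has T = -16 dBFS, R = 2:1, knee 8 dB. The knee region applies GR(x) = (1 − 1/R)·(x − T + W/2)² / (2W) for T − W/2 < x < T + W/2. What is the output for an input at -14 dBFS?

x − T + W/2 = -14 − (-16) + 4 = 6.
GR = (1 − 1/2) × 6² / 16 = 0.5 × 36 / 16 = 1.125 dB.
Output = -14 − 1.125 = -15.125 dBFS.

-15.125 dBFS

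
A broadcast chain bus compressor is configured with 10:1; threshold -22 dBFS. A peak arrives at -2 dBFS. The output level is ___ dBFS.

Overshoot: -2 − (-22) = 20 dB.
10:1 compression reduces that to 20/10 = 2 dB over.
Output = -22 + 2 = -20 dBFS.

-20 dBFS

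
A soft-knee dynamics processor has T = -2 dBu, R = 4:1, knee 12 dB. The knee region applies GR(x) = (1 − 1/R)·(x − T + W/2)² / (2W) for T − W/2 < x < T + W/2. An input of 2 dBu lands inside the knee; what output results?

x − T + W/2 = 2 − (-2) + 6 = 10.
GR = (1 − 1/4) × 10² / 24 = 0.75 × 100 / 24 = 3.125 dB.
Output = 2 − 3.125 = -1.125 dBu.

-1.125 dBu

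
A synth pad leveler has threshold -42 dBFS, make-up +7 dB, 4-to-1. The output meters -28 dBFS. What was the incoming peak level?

-14 dBFS

Stripping the +7 dB make-up gives -35 dBFS at the gain stage.
Post-compression overshoot = -35 − (-42) = 7 dB.
Undo the ratio: input overshoot = 7 × 4 = 28 dB, giving input = -14 dBFS.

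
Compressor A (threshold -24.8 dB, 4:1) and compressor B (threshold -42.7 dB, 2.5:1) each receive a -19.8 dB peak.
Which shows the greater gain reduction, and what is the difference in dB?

B, by 9.99 dB

A: overshoot 5 dB → output overshoot 1.25 dB → GR 3.75 dB.
B: overshoot 22.9 dB → output overshoot 9.16 dB → GR 13.74 dB.
Difference: 9.99 dB in favour of B.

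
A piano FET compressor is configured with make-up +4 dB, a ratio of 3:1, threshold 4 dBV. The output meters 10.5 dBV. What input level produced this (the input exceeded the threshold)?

11.5 dBV

Before make-up, the level was 10.5 − 4 = 6.5 dBV.
That's 2.5 dB above the 4 dBV threshold.
Before 3:1 compression the overshoot was 2.5 × 3 = 7.5 dB, so input = 4 + 7.5 = 11.5 dBV.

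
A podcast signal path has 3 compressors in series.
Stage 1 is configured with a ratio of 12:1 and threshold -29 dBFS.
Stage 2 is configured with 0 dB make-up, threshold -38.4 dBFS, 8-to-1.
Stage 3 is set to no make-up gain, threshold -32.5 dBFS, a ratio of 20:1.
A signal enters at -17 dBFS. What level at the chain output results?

Stage 1: overshoot 12 dB → 12/12 = 1 dB → -28 dBFS.
Stage 2: overshoot 10.4 dB → 10.4/8 = 1.3 dB → -37.1 dBFS.
Stage 3: -37.1 dBFS ≤ -32.5 dBFS, so stage 3 doesn't engage; output -37.1 dBFS.

-37.1 dBFS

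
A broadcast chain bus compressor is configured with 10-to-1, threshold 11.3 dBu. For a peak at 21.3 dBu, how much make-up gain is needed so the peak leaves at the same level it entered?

9 dB

The peak compresses to 11.3 + 10/10 = 12.3 dBu.
To reach 21.3 dBu requires 21.3 − 12.3 = 9 dB of make-up.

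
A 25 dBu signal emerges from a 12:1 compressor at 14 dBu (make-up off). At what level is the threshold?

Let T be the threshold. Output overshoot = (input overshoot)/R, so 14 − T = (25 − T)/12.
12·(14 − T) = 25 − T → 11·T = 168 − 25 = 143.
T = 143/11 = 13 dBu.

13 dBu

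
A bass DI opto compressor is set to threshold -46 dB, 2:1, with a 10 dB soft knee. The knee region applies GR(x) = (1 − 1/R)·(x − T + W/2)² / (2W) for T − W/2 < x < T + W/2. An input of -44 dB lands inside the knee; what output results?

x − T + W/2 = -44 − (-46) + 5 = 7.
GR = (1 − 1/2) × 7² / 20 = 0.5 × 49 / 20 = 1.225 dB.
Output = -44 − 1.225 = -45.225 dB.

-45.225 dB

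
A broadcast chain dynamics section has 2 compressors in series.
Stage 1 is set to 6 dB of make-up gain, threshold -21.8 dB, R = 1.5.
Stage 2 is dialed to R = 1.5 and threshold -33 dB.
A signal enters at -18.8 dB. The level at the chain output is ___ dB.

-20.2 dB

Stage 1: overshoot 3 dB → 3/1.5 = 2 dB → -19.8 dB; +6 dB make-up → -13.8 dB.
Stage 2: overshoot 19.2 dB → 19.2/1.5 = 12.8 dB → -20.2 dB.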